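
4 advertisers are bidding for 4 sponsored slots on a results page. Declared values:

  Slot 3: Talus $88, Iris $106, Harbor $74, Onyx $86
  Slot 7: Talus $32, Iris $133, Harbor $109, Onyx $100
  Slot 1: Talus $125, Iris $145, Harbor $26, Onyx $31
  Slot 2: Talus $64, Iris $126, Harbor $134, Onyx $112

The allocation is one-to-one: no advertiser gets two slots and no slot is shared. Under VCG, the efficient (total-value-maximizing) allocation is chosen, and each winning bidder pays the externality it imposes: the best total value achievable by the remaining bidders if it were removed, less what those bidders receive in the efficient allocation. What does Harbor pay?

Harbor pays $26.

Efficient allocation: Talus→Slot 1 ($125), Iris→Slot 7 ($133), Harbor→Slot 2 ($134), Onyx→Slot 3 ($86); total welfare W = $478.
Harbor receives Slot 2 at value $134, so the others get W − 134 = $344.
Without Harbor: best allocation of the remaining 3 bidders over all 4 slots is Talus→Slot 1 ($125), Iris→Slot 7 ($133), Onyx→Slot 2 ($112), total $370.
VCG payment = (others' best without Harbor) − (others' welfare with Harbor) = 370 − 344 = $26.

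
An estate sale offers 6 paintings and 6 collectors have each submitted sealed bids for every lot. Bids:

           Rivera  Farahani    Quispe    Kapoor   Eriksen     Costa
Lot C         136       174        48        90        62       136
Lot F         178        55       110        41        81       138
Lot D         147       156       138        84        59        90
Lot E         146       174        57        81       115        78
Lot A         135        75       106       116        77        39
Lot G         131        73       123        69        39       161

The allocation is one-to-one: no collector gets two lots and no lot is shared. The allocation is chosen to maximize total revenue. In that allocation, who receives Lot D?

Optimal: Rivera→Lot F ($178), Farahani→Lot C ($174), Quispe→Lot D ($138), Kapoor→Lot A ($116), Eriksen→Lot E ($115), Costa→Lot G ($161) — total 178+174+138+116+115+161 = $882.
Next-best assignment: Rivera→Lot F, Farahani→Lot E, Quispe→Lot D, Kapoor→Lot A, Eriksen→Lot C, Costa→Lot G = $829.
Swapping Costa↔Eriksen (Costa→Lot E $78, Eriksen→Lot G $39) loses 159.
Every other assignment is strictly worse.

Quispe receives Lot D.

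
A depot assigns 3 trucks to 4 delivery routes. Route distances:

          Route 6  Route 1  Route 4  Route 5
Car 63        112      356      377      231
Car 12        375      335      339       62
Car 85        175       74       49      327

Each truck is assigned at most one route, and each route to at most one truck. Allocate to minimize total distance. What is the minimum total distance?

Min total: 223 km

This is the linear assignment problem.
Optimal: Car 63→Route 6 (112 km), Car 12→Route 5 (62 km), Car 85→Route 4 (49 km) — total 112+62+49 = 223 km.
Column-greedy (each route in turn goes to its cheapest remaining truck) gives 525 km, worse by 302.
Swapping Car 85↔Car 12 (Car 85→Route 5 327 km, Car 12→Route 4 339 km) adds 555.
Checked against all permutations: 223 km is optimal.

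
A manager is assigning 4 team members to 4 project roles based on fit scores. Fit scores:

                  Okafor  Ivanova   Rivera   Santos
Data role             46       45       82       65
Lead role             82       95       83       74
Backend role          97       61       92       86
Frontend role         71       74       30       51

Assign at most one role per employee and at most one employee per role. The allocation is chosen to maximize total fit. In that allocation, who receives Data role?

Optimal: Okafor→Frontend role (71 pts), Ivanova→Lead role (95 pts), Rivera→Data role (82 pts), Santos→Backend role (86 pts) — total 71+95+82+86 = 334 pts.
Column-greedy (each role in turn goes to its best remaining employee) gives 325 pts, worse by 9.
Rivera's own top role is Backend role (92 pts), but forcing Rivera→Backend role and reassigning the rest optimally gives only 323 pts — worse by 11.

Rivera receives Data role.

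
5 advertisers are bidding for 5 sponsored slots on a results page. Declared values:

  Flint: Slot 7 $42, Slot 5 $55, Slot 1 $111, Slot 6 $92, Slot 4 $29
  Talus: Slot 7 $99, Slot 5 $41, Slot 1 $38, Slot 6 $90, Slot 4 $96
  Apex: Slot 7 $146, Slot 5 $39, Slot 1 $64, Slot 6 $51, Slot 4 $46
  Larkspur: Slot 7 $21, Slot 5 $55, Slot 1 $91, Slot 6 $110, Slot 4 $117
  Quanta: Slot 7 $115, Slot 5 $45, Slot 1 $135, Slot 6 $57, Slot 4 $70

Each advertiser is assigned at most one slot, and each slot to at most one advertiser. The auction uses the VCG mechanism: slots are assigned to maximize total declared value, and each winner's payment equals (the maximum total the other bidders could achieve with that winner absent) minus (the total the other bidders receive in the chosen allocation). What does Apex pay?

Efficient allocation: Flint→Slot 5 ($55), Talus→Slot 6 ($90), Apex→Slot 7 ($146), Larkspur→Slot 4 ($117), Quanta→Slot 1 ($135); total welfare W = $543.
Apex receives Slot 7 at value $146, so the others get W − 146 = $397.
Without Apex: best allocation of the remaining 4 bidders over all 5 slots is Flint→Slot 6 ($92), Talus→Slot 7 ($99), Larkspur→Slot 4 ($117), Quanta→Slot 1 ($135), total $443.
VCG payment = (others' best without Apex) − (others' welfare with Apex) = 443 − 397 = $46.

Apex pays $46.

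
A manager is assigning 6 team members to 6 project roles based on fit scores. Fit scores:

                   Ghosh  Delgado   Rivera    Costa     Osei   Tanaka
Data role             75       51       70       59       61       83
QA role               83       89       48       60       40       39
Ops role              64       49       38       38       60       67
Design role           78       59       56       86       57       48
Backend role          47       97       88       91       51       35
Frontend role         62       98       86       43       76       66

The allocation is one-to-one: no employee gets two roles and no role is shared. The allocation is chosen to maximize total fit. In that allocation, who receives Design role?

Optimal: Ghosh→QA role (83 pts), Delgado→Frontend role (98 pts), Rivera→Backend role (88 pts), Costa→Design role (86 pts), Osei→Ops role (60 pts), Tanaka→Data role (83 pts) — total 83+98+88+86+60+83 = 498 pts.
Next-best assignment: Ghosh→QA role, Delgado→Backend role, Rivera→Frontend role, Costa→Design role, Osei→Ops role, Tanaka→Data role = 495 pts.
Swapping Delgado↔Costa (Delgado→Design role 59 pts, Costa→Frontend role 43 pts) loses 82.
Costa's own top role is Backend role (91 pts), but forcing Costa→Backend role and reassigning the rest optimally gives only 487 pts — worse by 11.

Costa receives Design role.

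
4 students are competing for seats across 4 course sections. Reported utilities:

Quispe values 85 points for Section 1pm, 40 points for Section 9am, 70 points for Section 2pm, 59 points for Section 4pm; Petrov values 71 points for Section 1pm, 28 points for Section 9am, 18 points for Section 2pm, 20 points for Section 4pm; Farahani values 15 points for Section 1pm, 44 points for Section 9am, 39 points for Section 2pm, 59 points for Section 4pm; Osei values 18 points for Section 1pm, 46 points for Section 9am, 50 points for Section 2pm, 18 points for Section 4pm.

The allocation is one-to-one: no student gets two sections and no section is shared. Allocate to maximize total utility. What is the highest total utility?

Max total: 246 points

This is a one-to-one assignment (maximum-weight bipartite matching).
Optimal: Quispe→Section 2pm (70 points), Petrov→Section 1pm (71 points), Farahani→Section 4pm (59 points), Osei→Section 9am (46 points) — total 70+71+59+46 = 246 points.
Row-greedy (each student in turn takes its best remaining section) gives 222 points, worse by 24.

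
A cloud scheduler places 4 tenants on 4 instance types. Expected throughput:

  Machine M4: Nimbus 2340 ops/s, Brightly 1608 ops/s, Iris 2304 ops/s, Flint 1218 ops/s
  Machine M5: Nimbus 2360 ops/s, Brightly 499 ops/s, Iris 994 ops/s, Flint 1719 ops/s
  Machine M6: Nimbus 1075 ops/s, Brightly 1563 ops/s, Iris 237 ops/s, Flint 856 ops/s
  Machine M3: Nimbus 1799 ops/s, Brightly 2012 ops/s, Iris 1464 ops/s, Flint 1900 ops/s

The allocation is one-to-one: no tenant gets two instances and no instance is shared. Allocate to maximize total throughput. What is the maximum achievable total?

Optimal: Nimbus→Machine M5 (2360 ops/s), Brightly→Machine M6 (1563 ops/s), Iris→Machine M4 (2304 ops/s), Flint→Machine M3 (1900 ops/s) — total 2360+1563+2304+1900 = 8127 ops/s.
Max-entry greedy (repeatedly take the single best remaining cell) gives 7532 ops/s, worse by 595.
Next-best assignment: Nimbus→Machine M5, Brightly→Machine M3, Iris→Machine M4, Flint→Machine M6 = 7532 ops/s.
Swapping Flint↔Brightly (Flint→Machine M6 856 ops/s, Brightly→Machine M3 2012 ops/s) loses 595.
Every other assignment is strictly worse.

Max total: 8127 ops/s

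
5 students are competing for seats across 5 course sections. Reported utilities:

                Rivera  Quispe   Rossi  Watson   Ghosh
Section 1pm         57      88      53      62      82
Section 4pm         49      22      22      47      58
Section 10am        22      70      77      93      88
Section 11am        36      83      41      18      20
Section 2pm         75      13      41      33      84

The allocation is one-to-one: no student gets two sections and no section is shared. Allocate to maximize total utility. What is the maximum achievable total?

Maximum total: 364 points

Optimal: Rivera→Section 2pm (75 points), Quispe→Section 11am (83 points), Rossi→Section 10am (77 points), Watson→Section 4pm (47 points), Ghosh→Section 1pm (82 points) — total 75+83+77+47+82 = 364 points.
Max-entry greedy (repeatedly take the single best remaining cell) gives 355 points, worse by 9.
No other one-to-one assignment exceeds 364 points.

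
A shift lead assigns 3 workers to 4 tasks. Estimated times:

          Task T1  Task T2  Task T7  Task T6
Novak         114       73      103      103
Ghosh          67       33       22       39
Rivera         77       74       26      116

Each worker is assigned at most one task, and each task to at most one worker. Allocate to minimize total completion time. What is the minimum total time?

Min total: 138 min

Optimal: Novak→Task T2 (73 min), Ghosh→Task T6 (39 min), Rivera→Task T7 (26 min) — total 73+39+26 = 138 min.
Min-entry greedy (repeatedly take the single cheapest remaining cell) gives 172 min, worse by 34.
Next-best assignment: Novak→Task T6, Ghosh→Task T2, Rivera→Task T7 = 162 min.
Swapping Novak↔Rivera (Novak→Task T7 103 min, Rivera→Task T2 74 min) adds 78.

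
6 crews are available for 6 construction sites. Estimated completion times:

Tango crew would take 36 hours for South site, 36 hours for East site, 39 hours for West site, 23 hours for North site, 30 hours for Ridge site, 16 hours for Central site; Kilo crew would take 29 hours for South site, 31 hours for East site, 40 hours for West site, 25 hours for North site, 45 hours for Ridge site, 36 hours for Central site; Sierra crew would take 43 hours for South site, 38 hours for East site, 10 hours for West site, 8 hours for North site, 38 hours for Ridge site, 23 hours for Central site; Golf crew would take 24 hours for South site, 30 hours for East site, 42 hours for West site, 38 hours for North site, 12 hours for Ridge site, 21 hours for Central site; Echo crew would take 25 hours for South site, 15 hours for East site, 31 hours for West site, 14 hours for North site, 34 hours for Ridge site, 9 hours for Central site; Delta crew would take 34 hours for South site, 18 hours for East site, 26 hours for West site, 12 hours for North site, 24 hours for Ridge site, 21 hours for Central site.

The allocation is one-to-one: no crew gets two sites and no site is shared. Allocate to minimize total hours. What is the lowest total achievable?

This is the linear assignment problem.
Optimal: Tango crew→Central site (16 hours), Kilo crew→South site (29 hours), Sierra crew→West site (10 hours), Golf crew→Ridge site (12 hours), Echo crew→East site (15 hours), Delta crew→North site (12 hours) — total 16+29+10+12+15+12 = 94 hours.
Row-greedy (each crew in turn takes its cheapest remaining site) gives 112 hours, worse by 18.

Min total: 94 hours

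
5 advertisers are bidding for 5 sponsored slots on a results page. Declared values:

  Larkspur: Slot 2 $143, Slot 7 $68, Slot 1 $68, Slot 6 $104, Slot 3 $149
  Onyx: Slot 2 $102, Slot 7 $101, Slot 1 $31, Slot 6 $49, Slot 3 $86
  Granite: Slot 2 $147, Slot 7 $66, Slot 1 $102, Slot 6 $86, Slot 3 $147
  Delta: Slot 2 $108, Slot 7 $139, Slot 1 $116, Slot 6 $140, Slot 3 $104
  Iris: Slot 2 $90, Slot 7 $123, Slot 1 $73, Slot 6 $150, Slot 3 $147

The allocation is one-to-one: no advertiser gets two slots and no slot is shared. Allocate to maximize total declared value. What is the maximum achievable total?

Max total: $663

Optimal: Larkspur→Slot 3 ($149), Onyx→Slot 7 ($101), Granite→Slot 2 ($147), Delta→Slot 1 ($116), Iris→Slot 6 ($150) — total 149+101+147+116+150 = $663.
Row-greedy (each advertiser in turn takes its best remaining slot) gives $616, worse by 47.
Next-best assignment: Larkspur→Slot 2, Onyx→Slot 7, Granite→Slot 3, Delta→Slot 1, Iris→Slot 6 = $657.
Checked against all permutations: $663 is optimal.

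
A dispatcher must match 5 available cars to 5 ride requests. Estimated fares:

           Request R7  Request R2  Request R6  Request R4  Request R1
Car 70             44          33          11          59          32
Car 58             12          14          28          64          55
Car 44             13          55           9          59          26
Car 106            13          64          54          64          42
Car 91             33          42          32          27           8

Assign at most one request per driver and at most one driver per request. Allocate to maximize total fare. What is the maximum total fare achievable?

Maximum total: $256

This is a one-to-one assignment (maximum-weight bipartite matching).
Optimal: Car 70→Request R4 ($59), Car 58→Request R1 ($55), Car 44→Request R2 ($55), Car 106→Request R6 ($54), Car 91→Request R7 ($33) — total 59+55+55+54+33 = $256.
Column-greedy (each request in turn goes to its best remaining driver) gives $230, worse by 26.
Next-best assignment: Car 70→Request R7, Car 58→Request R1, Car 44→Request R4, Car 106→Request R2, Car 91→Request R6 = $254.
Swapping Car 91↔Car 106 (Car 91→Request R6 $32, Car 106→Request R7 $13) loses 42.
Every other assignment is strictly worse.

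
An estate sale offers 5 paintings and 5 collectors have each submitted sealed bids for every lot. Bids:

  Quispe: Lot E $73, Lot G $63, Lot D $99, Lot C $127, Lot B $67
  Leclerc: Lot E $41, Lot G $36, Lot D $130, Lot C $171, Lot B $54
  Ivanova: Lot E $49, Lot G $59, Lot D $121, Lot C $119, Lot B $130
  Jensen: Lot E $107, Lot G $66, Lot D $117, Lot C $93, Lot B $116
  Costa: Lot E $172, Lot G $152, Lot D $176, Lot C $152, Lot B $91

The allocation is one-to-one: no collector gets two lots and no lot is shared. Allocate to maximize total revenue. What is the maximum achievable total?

Optimal: Quispe→Lot D ($99), Leclerc→Lot C ($171), Ivanova→Lot B ($130), Jensen→Lot E ($107), Costa→Lot G ($152) — total 99+171+130+107+152 = $659.
Row-greedy (each collector in turn takes its best remaining lot) gives $646, worse by 13.
Swapping Costa↔Quispe (Costa→Lot D $176, Quispe→Lot G $63) loses 12.

Max total: $659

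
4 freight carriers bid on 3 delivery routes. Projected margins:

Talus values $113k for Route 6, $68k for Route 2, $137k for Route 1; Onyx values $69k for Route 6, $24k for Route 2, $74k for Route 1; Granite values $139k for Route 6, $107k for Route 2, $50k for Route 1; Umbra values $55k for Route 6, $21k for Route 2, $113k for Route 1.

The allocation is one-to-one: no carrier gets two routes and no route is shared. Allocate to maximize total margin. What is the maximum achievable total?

Optimal: Talus→Route 6 ($113k), Granite→Route 2 ($107k), Umbra→Route 1 ($113k) — total 113+107+113 = $333k.
Max-entry greedy (repeatedly take the single best remaining cell) gives $300k, worse by 33.
Next-best assignment: Granite→Route 6, Talus→Route 2, Umbra→Route 1 = $320k.
Checked against all permutations: $333k is optimal.

Maximum total: $333k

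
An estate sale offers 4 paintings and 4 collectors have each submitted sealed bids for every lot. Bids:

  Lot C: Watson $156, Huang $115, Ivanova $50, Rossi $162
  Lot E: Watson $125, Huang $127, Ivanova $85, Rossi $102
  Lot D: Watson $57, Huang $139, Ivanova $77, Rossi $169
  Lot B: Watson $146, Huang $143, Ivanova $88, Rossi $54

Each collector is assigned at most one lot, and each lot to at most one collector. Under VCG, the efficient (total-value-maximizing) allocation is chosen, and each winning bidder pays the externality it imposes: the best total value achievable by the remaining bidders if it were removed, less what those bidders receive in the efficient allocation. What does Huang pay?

Huang pays $3.

Efficient allocation: Watson→Lot C ($156), Huang→Lot B ($143), Ivanova→Lot E ($85), Rossi→Lot D ($169); total welfare W = $553.
Huang receives Lot B at value $143, so the others get W − 143 = $410.
Without Huang: best allocation of the remaining 3 bidders over all 4 lots is Watson→Lot C ($156), Ivanova→Lot B ($88), Rossi→Lot D ($169), total $413.
VCG payment = (others' best without Huang) − (others' welfare with Huang) = 413 − 410 = $3.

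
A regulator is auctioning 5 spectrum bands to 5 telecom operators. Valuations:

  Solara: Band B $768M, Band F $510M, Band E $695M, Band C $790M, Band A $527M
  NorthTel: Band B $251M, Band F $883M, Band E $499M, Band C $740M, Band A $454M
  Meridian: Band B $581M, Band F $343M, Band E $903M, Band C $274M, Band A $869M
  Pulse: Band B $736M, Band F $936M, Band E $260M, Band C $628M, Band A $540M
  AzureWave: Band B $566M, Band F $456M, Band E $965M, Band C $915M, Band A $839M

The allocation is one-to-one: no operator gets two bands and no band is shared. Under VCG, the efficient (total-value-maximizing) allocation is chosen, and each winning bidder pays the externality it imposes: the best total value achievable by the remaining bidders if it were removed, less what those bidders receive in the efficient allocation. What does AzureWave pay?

Efficient allocation: Solara→Band B ($768M), NorthTel→Band C ($740M), Meridian→Band A ($869M), Pulse→Band F ($936M), AzureWave→Band E ($965M); total welfare W = $4278M.
AzureWave receives Band E at value $965M, so the others get W − 965 = $3313M.
Without AzureWave: best allocation of the remaining 4 bidders over all 5 bands is Solara→Band B ($768M), NorthTel→Band C ($740M), Meridian→Band E ($903M), Pulse→Band F ($936M), total $3347M.
VCG payment = (others' best without AzureWave) − (others' welfare with AzureWave) = 3347 − 3313 = $34M.

AzureWave pays $34M.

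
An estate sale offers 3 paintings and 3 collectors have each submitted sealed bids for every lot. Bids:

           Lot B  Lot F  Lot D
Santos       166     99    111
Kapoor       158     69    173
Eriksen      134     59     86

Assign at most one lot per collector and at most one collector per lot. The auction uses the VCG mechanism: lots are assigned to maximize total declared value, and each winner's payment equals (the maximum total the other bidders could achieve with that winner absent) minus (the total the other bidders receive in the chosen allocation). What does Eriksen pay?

Efficient allocation: Santos→Lot F ($99), Kapoor→Lot D ($173), Eriksen→Lot B ($134); total welfare W = $406.
Eriksen receives Lot B at value $134, so the others get W − 134 = $272.
Without Eriksen: best allocation of the remaining 2 bidders over all 3 lots is Santos→Lot B ($166), Kapoor→Lot D ($173), total $339.
VCG payment = (others' best without Eriksen) − (others' welfare with Eriksen) = 339 − 272 = $67.

Eriksen pays $67.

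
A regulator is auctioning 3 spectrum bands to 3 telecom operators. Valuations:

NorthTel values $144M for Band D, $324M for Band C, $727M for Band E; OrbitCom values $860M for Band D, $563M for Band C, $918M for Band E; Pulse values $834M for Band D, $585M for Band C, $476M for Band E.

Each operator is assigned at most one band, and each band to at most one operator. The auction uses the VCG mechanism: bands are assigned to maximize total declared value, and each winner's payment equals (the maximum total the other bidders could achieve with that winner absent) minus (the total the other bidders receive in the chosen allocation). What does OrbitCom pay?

Efficient allocation: NorthTel→Band E ($727M), OrbitCom→Band D ($860M), Pulse→Band C ($585M); total welfare W = $2172M.
OrbitCom receives Band D at value $860M, so the others get W − 860 = $1312M.
Without OrbitCom: best allocation of the remaining 2 bidders over all 3 bands is NorthTel→Band E ($727M), Pulse→Band D ($834M), total $1561M.
VCG payment = (others' best without OrbitCom) − (others' welfare with OrbitCom) = 1561 − 1312 = $249M.

OrbitCom pays $249M.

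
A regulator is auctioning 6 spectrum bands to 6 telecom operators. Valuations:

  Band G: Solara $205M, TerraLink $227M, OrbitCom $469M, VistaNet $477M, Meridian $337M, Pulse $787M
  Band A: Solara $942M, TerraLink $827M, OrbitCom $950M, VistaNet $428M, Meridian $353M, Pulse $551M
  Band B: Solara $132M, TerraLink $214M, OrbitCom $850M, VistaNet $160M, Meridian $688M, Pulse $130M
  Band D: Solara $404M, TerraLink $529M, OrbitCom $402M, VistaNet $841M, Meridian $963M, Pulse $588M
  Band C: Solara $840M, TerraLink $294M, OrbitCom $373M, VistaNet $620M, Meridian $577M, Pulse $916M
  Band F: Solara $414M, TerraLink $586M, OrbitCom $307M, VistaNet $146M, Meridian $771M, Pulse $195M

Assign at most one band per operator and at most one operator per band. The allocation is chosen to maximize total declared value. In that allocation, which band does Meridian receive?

Meridian receives Band F.

This is a one-to-one assignment (maximum-weight bipartite matching).
Optimal: Solara→Band C ($840M), TerraLink→Band A ($827M), OrbitCom→Band B ($850M), VistaNet→Band D ($841M), Meridian→Band F ($771M), Pulse→Band G ($787M) — total 840+827+850+841+771+787 = $4916M.
Row-greedy (each operator in turn takes its best remaining band) gives $4583M, worse by 333.
Next-best assignment: Solara→Band A, TerraLink→Band F, OrbitCom→Band B, VistaNet→Band C, Meridian→Band D, Pulse→Band G = $4748M.
Meridian's own top band is Band D ($963M), but forcing Meridian→Band D and reassigning the rest optimally gives only $4748M — worse by 168.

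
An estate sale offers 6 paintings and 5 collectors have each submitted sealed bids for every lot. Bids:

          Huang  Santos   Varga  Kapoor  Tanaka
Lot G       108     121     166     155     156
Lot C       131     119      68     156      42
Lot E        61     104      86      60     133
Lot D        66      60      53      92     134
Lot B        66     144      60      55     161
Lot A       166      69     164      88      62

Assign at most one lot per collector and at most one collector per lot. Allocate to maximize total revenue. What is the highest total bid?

Max total: $766

Optimal: Huang→Lot A ($166), Santos→Lot B ($144), Varga→Lot G ($166), Kapoor→Lot C ($156), Tanaka→Lot D ($134) — total 166+144+166+156+134 = $766.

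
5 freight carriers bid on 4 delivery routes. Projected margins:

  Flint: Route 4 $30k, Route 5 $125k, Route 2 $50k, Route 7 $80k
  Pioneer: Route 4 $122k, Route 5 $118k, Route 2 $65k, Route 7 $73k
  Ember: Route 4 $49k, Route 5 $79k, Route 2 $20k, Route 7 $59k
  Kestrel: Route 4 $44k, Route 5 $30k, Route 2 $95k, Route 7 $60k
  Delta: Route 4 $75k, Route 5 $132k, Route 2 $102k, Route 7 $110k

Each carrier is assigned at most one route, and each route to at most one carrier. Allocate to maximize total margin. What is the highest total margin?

Max total: $452k

Optimal: Pioneer→Route 4 ($122k), Flint→Route 5 ($125k), Kestrel→Route 2 ($95k), Delta→Route 7 ($110k) — total 122+125+95+110 = $452k.
Row-greedy (each carrier in turn takes its best remaining route) gives $401k, worse by 51.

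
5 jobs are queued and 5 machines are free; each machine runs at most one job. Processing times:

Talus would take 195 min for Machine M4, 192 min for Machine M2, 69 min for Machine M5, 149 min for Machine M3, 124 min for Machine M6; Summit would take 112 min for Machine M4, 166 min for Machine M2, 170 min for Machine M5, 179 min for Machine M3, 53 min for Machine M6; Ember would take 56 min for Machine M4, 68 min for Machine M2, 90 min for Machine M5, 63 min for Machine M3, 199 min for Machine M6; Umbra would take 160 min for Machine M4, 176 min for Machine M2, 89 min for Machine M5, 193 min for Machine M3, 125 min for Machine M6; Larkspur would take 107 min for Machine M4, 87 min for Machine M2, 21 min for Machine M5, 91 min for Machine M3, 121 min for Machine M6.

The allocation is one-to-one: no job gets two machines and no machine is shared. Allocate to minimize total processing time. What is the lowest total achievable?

This is a one-to-one assignment (minimum-cost bipartite matching).
Optimal: Talus→Machine M5 (69 min), Summit→Machine M6 (53 min), Ember→Machine M3 (63 min), Umbra→Machine M4 (160 min), Larkspur→Machine M2 (87 min) — total 69+53+63+160+87 = 432 min.
Row-greedy (each job in turn takes its cheapest remaining machine) gives 445 min, worse by 13.
Swapping Summit↔Larkspur (Summit→Machine M2 166 min, Larkspur→Machine M6 121 min) adds 147.

Minimum total: 432 min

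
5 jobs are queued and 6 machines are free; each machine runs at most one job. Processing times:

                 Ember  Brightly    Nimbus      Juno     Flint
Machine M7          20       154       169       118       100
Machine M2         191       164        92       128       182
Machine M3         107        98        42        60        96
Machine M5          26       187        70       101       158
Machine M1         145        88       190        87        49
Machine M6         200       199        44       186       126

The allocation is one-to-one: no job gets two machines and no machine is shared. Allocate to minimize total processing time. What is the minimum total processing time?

Optimal: Ember→Machine M7 (20 min), Brightly→Machine M3 (98 min), Nimbus→Machine M6 (44 min), Juno→Machine M5 (101 min), Flint→Machine M1 (49 min) — total 20+98+44+101+49 = 312 min.
Column-greedy (each machine in turn goes to its cheapest remaining job) gives 418 min, worse by 106.

Min total: 312 min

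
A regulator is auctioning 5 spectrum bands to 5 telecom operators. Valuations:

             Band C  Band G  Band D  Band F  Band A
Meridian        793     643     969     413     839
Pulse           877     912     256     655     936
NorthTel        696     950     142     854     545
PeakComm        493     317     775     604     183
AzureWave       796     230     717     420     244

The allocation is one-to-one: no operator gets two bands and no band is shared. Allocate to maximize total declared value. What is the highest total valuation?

Maximum total: $4255M

Optimal: Meridian→Band D ($969M), Pulse→Band A ($936M), NorthTel→Band G ($950M), PeakComm→Band F ($604M), AzureWave→Band C ($796M) — total 969+936+950+604+796 = $4255M.
Column-greedy (each band in turn goes to its best remaining operator) gives $3644M, worse by 611.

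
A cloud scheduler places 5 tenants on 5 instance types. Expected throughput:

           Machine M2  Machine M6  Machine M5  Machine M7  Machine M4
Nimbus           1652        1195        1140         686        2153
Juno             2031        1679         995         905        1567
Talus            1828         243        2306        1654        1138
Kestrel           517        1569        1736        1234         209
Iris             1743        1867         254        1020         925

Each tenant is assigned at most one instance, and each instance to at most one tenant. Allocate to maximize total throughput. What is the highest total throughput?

This is a one-to-one assignment (maximum-weight bipartite matching).
Optimal: Nimbus→Machine M4 (2153 ops/s), Juno→Machine M2 (2031 ops/s), Talus→Machine M5 (2306 ops/s), Kestrel→Machine M7 (1234 ops/s), Iris→Machine M6 (1867 ops/s) — total 2153+2031+2306+1234+1867 = 9591 ops/s.
Next-best assignment: Nimbus→Machine M4, Juno→Machine M2, Talus→Machine M7, Kestrel→Machine M5, Iris→Machine M6 = 9441 ops/s.
Swapping Kestrel↔Talus (Kestrel→Machine M5 1736 ops/s, Talus→Machine M7 1654 ops/s) loses 150.

Maximum total: 9591 ops/s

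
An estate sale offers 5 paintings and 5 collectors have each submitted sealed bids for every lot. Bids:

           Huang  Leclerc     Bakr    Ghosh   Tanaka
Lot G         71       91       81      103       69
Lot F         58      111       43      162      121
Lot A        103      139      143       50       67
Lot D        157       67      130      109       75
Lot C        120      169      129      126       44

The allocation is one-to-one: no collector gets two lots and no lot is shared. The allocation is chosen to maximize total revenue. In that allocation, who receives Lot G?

Optimal: Huang→Lot D ($157), Leclerc→Lot C ($169), Bakr→Lot A ($143), Ghosh→Lot F ($162), Tanaka→Lot G ($69) — total 157+169+143+162+69 = $700.
Column-greedy (each lot in turn goes to its best remaining collector) gives $693, worse by 7.
Next-best assignment: Huang→Lot D, Leclerc→Lot C, Bakr→Lot A, Ghosh→Lot G, Tanaka→Lot F = $693.
Swapping Leclerc↔Tanaka (Leclerc→Lot G $91, Tanaka→Lot C $44) loses 103.
No other one-to-one assignment exceeds $700.
Tanaka's own top lot is Lot F ($121), but forcing Tanaka→Lot F and reassigning the rest optimally gives only $693 — worse by 7.

Tanaka receives Lot G.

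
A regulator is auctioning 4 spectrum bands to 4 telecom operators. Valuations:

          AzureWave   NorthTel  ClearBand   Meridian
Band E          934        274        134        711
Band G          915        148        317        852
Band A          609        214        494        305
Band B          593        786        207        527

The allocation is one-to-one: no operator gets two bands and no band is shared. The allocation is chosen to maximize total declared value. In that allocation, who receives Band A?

ClearBand receives Band A.

Treat this as an assignment problem: match each operator to one band.
Optimal: AzureWave→Band E ($934M), NorthTel→Band B ($786M), ClearBand→Band A ($494M), Meridian→Band G ($852M) — total 934+786+494+852 = $3066M.
Next-best assignment: AzureWave→Band G, NorthTel→Band B, ClearBand→Band A, Meridian→Band E = $2906M.
Every other assignment is strictly worse.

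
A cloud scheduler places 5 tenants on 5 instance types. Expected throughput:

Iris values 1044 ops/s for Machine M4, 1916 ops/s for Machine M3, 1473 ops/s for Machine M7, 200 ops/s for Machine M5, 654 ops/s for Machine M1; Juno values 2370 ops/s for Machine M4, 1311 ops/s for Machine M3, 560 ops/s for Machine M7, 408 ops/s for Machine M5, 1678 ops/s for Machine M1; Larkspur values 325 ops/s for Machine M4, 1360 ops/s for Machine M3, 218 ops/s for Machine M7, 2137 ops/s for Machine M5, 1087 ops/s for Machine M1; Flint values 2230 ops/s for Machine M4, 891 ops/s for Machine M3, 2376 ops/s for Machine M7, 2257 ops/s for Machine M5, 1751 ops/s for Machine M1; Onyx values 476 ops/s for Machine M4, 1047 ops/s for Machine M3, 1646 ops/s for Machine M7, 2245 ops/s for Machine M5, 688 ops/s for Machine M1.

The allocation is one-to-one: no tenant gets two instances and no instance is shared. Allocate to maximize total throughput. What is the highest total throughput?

Treat this as an assignment problem: match each tenant to one instance.
Optimal: Iris→Machine M3 (1916 ops/s), Juno→Machine M4 (2370 ops/s), Larkspur→Machine M1 (1087 ops/s), Flint→Machine M7 (2376 ops/s), Onyx→Machine M5 (2245 ops/s) — total 1916+2370+1087+2376+2245 = 9994 ops/s.
Row-greedy (each tenant in turn takes its best remaining instance) gives 9487 ops/s, worse by 507.

Maximum total: 9994 ops/s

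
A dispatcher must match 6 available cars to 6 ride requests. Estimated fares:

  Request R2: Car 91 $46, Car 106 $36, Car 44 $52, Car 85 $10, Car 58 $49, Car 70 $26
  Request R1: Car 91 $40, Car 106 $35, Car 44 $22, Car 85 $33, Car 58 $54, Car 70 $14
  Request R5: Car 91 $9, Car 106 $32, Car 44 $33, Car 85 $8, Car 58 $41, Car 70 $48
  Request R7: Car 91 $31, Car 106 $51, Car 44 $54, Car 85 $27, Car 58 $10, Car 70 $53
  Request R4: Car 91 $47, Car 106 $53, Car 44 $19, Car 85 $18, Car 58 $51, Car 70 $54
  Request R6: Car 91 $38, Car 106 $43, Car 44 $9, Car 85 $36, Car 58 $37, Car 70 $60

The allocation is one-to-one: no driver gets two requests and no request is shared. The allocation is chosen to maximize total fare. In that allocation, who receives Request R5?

Car 70 receives Request R5.

Optimal: Car 91→Request R2 ($46), Car 106→Request R4 ($53), Car 44→Request R7 ($54), Car 85→Request R6 ($36), Car 58→Request R1 ($54), Car 70→Request R5 ($48) — total 46+53+54+36+54+48 = $291.
Column-greedy (each request in turn goes to its best remaining driver) gives $288, worse by 3.
Checked against all permutations: $291 is optimal.
Car 70's own top request is Request R6 ($60), but forcing Car 70→Request R6 and reassigning the rest optimally gives only $287 — worse by 4.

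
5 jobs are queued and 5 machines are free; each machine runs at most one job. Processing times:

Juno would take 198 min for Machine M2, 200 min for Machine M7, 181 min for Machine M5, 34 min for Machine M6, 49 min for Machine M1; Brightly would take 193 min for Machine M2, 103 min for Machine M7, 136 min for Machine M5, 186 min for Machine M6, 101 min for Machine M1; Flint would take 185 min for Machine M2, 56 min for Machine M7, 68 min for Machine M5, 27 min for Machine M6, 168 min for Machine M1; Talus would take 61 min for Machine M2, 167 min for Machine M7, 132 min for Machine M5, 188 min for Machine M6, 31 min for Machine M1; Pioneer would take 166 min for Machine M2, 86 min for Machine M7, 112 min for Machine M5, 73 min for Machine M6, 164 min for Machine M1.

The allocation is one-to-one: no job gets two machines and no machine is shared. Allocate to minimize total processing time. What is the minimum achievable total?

Min total: 350 min

Optimal: Juno→Machine M6 (34 min), Brightly→Machine M1 (101 min), Flint→Machine M5 (68 min), Talus→Machine M2 (61 min), Pioneer→Machine M7 (86 min) — total 34+101+68+61+86 = 350 min.
Column-greedy (each machine in turn goes to its cheapest remaining job) gives 364 min, worse by 14.
Next-best assignment: Juno→Machine M1, Brightly→Machine M7, Flint→Machine M6, Talus→Machine M2, Pioneer→Machine M5 = 352 min.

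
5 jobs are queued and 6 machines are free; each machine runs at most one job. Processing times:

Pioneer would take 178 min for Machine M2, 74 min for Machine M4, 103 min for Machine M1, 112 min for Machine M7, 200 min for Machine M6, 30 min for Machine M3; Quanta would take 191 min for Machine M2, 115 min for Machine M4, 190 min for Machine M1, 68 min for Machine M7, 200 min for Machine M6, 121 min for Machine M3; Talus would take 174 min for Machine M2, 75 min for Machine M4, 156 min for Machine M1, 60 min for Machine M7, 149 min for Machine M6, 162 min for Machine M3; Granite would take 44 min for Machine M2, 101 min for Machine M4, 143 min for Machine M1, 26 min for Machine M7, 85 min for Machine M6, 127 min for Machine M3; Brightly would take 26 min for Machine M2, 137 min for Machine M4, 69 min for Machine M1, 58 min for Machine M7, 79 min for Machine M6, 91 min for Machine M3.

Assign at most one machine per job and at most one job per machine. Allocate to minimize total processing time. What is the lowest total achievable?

Min total: 284 min

Optimal: Pioneer→Machine M3 (30 min), Quanta→Machine M7 (68 min), Talus→Machine M4 (75 min), Granite→Machine M6 (85 min), Brightly→Machine M2 (26 min) — total 30+68+75+85+26 = 284 min.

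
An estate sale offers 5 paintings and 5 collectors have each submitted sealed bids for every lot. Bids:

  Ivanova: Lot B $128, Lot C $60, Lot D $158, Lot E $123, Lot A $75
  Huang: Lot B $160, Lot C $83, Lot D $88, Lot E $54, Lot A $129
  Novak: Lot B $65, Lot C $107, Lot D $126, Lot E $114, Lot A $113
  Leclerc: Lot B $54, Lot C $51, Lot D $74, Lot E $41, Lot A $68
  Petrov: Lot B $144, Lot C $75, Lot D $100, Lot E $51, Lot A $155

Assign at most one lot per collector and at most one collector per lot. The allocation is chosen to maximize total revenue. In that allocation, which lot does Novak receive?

Novak receives Lot E.

This is the linear assignment problem.
Optimal: Ivanova→Lot D ($158), Huang→Lot B ($160), Novak→Lot E ($114), Leclerc→Lot C ($51), Petrov→Lot A ($155) — total 158+160+114+51+155 = $638.
Column-greedy (each lot in turn goes to its best remaining collector) gives $544, worse by 94.
Checked against all permutations: $638 is optimal.
Novak's own top lot is Lot D ($126), but forcing Novak→Lot D and reassigning the rest optimally gives only $615 — worse by 23.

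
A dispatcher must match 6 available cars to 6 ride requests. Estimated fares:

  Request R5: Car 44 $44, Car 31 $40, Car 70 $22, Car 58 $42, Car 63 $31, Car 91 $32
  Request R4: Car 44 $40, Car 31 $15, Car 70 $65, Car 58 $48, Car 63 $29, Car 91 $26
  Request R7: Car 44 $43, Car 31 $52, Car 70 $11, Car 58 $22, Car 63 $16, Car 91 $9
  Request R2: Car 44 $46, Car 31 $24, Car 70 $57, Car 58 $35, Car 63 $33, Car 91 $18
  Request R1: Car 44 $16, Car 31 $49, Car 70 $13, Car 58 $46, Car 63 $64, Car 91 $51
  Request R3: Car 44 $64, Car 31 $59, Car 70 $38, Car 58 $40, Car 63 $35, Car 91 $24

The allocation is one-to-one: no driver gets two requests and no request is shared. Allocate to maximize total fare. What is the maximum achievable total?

Max total: $317

Optimal: Car 44→Request R3 ($64), Car 31→Request R7 ($52), Car 70→Request R2 ($57), Car 58→Request R4 ($48), Car 63→Request R1 ($64), Car 91→Request R5 ($32) — total 64+52+57+48+64+32 = $317.
Row-greedy (each driver in turn takes its best remaining request) gives $292, worse by 25.
Every other assignment is strictly worse.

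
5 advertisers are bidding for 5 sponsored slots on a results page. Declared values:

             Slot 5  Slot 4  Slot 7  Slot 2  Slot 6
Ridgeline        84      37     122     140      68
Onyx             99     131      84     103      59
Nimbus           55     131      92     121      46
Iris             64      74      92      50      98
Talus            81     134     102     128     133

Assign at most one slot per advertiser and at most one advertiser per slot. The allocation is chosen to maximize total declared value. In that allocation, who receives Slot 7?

Iris receives Slot 7.

Optimal: Ridgeline→Slot 2 ($140), Onyx→Slot 5 ($99), Nimbus→Slot 4 ($131), Iris→Slot 7 ($92), Talus→Slot 6 ($133) — total 140+99+131+92+133 = $595.
Column-greedy (each slot in turn goes to its best remaining advertiser) gives $574, worse by 21.
Next-best assignment: Ridgeline→Slot 7, Onyx→Slot 5, Nimbus→Slot 4, Iris→Slot 6, Talus→Slot 2 = $578.
Iris's own top slot is Slot 6 ($98), but forcing Iris→Slot 6 and reassigning the rest optimally gives only $578 — worse by 17.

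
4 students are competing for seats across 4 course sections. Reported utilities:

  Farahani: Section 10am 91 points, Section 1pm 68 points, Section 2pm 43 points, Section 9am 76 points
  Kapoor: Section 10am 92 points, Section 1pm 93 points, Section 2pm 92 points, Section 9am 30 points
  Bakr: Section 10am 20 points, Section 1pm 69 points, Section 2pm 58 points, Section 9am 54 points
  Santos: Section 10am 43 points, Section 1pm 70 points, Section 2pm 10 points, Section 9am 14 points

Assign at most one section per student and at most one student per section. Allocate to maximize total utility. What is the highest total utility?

This is the linear assignment problem.
Optimal: Farahani→Section 10am (91 points), Kapoor→Section 2pm (92 points), Bakr→Section 9am (54 points), Santos→Section 1pm (70 points) — total 91+92+54+70 = 307 points.
Row-greedy (each student in turn takes its best remaining section) gives 256 points, worse by 51.
Swapping Santos↔Kapoor (Santos→Section 2pm 10 points, Kapoor→Section 1pm 93 points) loses 59.

Maximum total: 307 points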